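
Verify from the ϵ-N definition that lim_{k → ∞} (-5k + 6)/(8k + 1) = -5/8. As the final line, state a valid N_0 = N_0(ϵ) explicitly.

N_0 = (53/64)/ϵ

Fix ϵ > 0. For k ≥ 1, |(-5k + 6)/(8k + 1) + 5/8| = |53|/(8(8k + 1)) = 53/(8(8k + 1)).
Since 8k + 1 ≥ 8k for k ≥ 1, this is ≤ 53/(8·8k) = (53/64)/k.
So |(-5k + 6)/(8k + 1) + 5/8| < ϵ whenever k > (53/64)/ϵ.
Take N_0 = (53/64)/ϵ. If k > N_0 then |(-5k + 6)/(8k + 1) + 5/8| ≤ (53/64)/k < ϵ.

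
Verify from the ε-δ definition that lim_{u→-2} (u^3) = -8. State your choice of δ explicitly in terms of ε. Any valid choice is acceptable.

δ = min(1, ε/19)

Let ε > 0 be given. We seek δ > 0 with 0 < |u + 2| < δ ⇒ |u^3 + 8| < ε.
Factor: u^3 + 8 = (u + 2)(u^2 - 2u + 4), so |u^3 + 8| = |u + 2|·|u^2 - 2u + 4|.
Impose δ ≤ 1 so that |u| < 3; then |u^2 - 2u + 4| ≤ 19.
Hence |u^3 + 8| ≤ 19|u + 2|, which is < ε once |u + 2| < ε/19.
Take δ = min(1, ε/19). If 0 < |u + 2| < δ then both bounds hold and |u^3 + 8| ≤ 19|u + 2| < 19·(ε/19) = ε.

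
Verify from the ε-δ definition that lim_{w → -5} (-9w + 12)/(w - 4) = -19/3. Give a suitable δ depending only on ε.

δ = min(9/2, (27/16)ε)

Fix ε > 0. We want δ > 0 with 0 < |w + 5| < δ ⇒ |(-9w + 12)/(w - 4) + 19/3| < ε.
Combining over a common denominator, (-9w + 12)/(w - 4) + 19/3 = [(-9w + 12)·(-9) − 57·(w - 4)] / [(-9)·(w - 4)] = 24(w + 5) / ((-9)(w - 4)).
So |(-9w + 12)/(w - 4) + 19/3| = 24|w + 5| / (9·|w − 4|).
Require δ ≤ 9/2, so |w − 4| ≥ |-9| − |w + 5| > 9 − 9/2 = 9/2.
Hence |(-9w + 12)/(w - 4) + 19/3| < 24|w + 5|/(9·(9/2)) = (16/27)|w + 5|, which is < ε once |w + 5| < (27/16)ε.
Take δ = min(9/2, (27/16)ε). Then 0 < |w + 5| < δ forces both bounds, so |(-9w + 12)/(w - 4) + 19/3| < ε.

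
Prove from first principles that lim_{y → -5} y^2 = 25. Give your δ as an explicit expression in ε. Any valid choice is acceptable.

Suppose ε > 0. We seek δ > 0 with 0 < |y + 5| < δ ⇒ |y^2 − 25| < ε.
Factor: y^2 − 25 = (y + 5)(y - 5), so |y^2 − 25| = |y + 5|·|y - 5|.
Impose δ ≤ 2 so that |y| < 7; then |y - 5| ≤ 12.
Hence |y^2 − 25| ≤ 12|y + 5|, which is < ε once |y + 5| < ε/12.
Take δ = min(2, ε/12). If 0 < |y + 5| < δ then both bounds hold and |y^2 − 25| ≤ 12|y + 5| < 12·(ε/12) = ε.

δ = min(2, ε/12)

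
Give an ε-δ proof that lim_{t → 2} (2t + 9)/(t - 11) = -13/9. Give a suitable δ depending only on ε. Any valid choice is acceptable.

Suppose ε > 0. We want δ > 0 with 0 < |t − 2| < δ ⇒ |(2t + 9)/(t - 11) + 13/9| < ε.
Combining over a common denominator, (2t + 9)/(t - 11) + 13/9 = [(2t + 9)·(-9) − 13·(t - 11)] / [(-9)·(t - 11)] = -31(t − 2) / ((-9)(t - 11)).
So |(2t + 9)/(t - 11) + 13/9| = 31|t − 2| / (9·|t − 11|).
Restrict δ ≤ 9/2. Then |t − 2| < 9/2 gives |t − 11| = |(t − 2) + (-9)| ≥ 9 − 9/2 = 9/2.
Hence |(2t + 9)/(t - 11) + 13/9| < 31|t − 2|/(9·(9/2)) = (62/81)|t − 2|, which is < ε once |t − 2| < (81/62)ε.
Take δ = min(9/2, (81/62)ε). Then 0 < |t − 2| < δ forces both bounds, so |(2t + 9)/(t - 11) + 13/9| < ε.

δ = min(9/2, (81/62)ε)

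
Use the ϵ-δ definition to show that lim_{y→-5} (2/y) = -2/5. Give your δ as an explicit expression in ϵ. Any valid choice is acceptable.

Suppose ϵ > 0. We seek δ > 0 such that 0 < |y + 5| < δ implies |2/y + 2/5| < ϵ.
|2/y + 2/5| = 2·|-5 − y|/(5·|y|) = 2|y + 5|/(5|y|).
Require δ ≤ 5/2 so that |y| > 5 − 5/2 = 5/2, hence 5|y| > 25/2.
Then |2/y + 2/5| < 2|y + 5|/(25/2), which is < ϵ when |y + 5| < (25/4)ϵ.
Take δ = min(5/2, (25/4)ϵ). Then 0 < |y + 5| < δ gives both |y + 5| < 5/2 and |y + 5| < (25/4)ϵ, so |2/y + 2/5| < ϵ.

δ = min(5/2, (25/4)ϵ)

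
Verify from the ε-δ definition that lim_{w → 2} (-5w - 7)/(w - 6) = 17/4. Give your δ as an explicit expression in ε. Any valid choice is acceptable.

δ = min(2, (8/37)ε)

Let ε > 0 be given. We want δ > 0 with 0 < |w − 2| < δ ⇒ |(-5w - 7)/(w - 6) − (17/4)| < ε.
Combining over a common denominator, (-5w - 7)/(w - 6) − (17/4) = [(-5w - 7)·(-4) − (-17)·(w - 6)] / [(-4)·(w - 6)] = 37(w − 2) / ((-4)(w - 6)).
So |(-5w - 7)/(w - 6) − (17/4)| = 37|w − 2| / (4·|w − 6|).
Require δ ≤ 2, so |w − 6| ≥ |-4| − |w − 2| > 4 − 2 = 2.
Hence |(-5w - 7)/(w - 6) − (17/4)| < 37|w − 2|/(4·2) = (37/8)|w − 2|, which is < ε once |w − 2| < (8/37)ε.
Take δ = min(2, (8/37)ε). Then 0 < |w − 2| < δ forces both bounds, so |(-5w - 7)/(w - 6) − (17/4)| < ε.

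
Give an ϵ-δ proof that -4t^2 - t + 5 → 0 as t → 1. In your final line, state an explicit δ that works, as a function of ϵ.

Fix ϵ > 0. We want δ > 0 such that 0 < |t − 1| < δ implies |(-4t^2 - t + 5)| < ϵ.
(-4t^2 - t + 5) = -4t^2 - t + 5 = (t − 1)(-4t - 5).
So |(-4t^2 - t + 5)| = |t − 1|·|-4t - 5|.
Require δ ≤ 1. Then |t − 1| < 1 gives |t| < 2, and by the triangle inequality |-4t - 5| ≤ 4·2 + 5 = 13.
Hence |(-4t^2 - t + 5)| ≤ 13|t − 1| < ϵ provided |t − 1| < ϵ/13.
Choosing δ = min(1, ϵ/13) ensures both conditions, hence |(-4t^2 - t + 5)| < ϵ.

δ = min(1, ϵ/13)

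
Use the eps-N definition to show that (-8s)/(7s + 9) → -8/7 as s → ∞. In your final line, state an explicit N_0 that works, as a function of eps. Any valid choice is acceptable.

Suppose eps > 0. We seek N_0 > 0 such that s > N_0 implies |(-8s)/(7s + 9) + 8/7| < eps.
(-8s)/(7s + 9) + 8/7 = (7(-8s) − (-8)(7s + 9)) / (7(7s + 9)) = 72/(7(7s + 9)).
For s > 0 we have 7s + 9 > 7s, so |(-8s)/(7s + 9) + 8/7| = 72/(7(7s + 9)) < 72/(7·7s) = (72/49)/s.
Thus |(-8s)/(7s + 9) + 8/7| < eps whenever s > (72/49)/eps.
Take N_0 = (72/49)/eps. If s > N_0 then |(-8s)/(7s + 9) + 8/7| < (72/49)/s < eps.

N_0 = (72/49)/eps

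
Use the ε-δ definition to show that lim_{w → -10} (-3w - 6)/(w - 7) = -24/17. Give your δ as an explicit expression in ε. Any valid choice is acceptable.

Let ε > 0. We want δ > 0 with 0 < |w + 10| < δ ⇒ |(-3w - 6)/(w - 7) + 24/17| < ε.
Combining over a common denominator, (-3w - 6)/(w - 7) + 24/17 = [(-3w - 6)·(-17) − 24·(w - 7)] / [(-17)·(w - 7)] = 27(w + 10) / ((-17)(w - 7)).
So |(-3w - 6)/(w - 7) + 24/17| = 27|w + 10| / (17·|w − 7|).
Require δ ≤ 17/2, so |w − 7| ≥ |-17| − |w + 10| > 17 − 17/2 = 17/2.
Hence |(-3w - 6)/(w - 7) + 24/17| < 27|w + 10|/(17·(17/2)) = (54/289)|w + 10|, which is < ε once |w + 10| < (289/54)ε.
Take δ = min(17/2, (289/54)ε). Then 0 < |w + 10| < δ forces both bounds, so |(-3w - 6)/(w - 7) + 24/17| < ε.

δ = min(17/2, (289/54)ε)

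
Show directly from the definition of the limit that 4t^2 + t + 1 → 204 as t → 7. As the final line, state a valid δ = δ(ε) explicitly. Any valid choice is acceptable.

Let ε > 0. We want δ > 0 such that 0 < |t − 7| < δ implies |(4t^2 + t + 1) − 204| < ε.
(4t^2 + t + 1) − 204 = 4t^2 + t - 203 = (t − 7)(4t + 29).
So |(4t^2 + t + 1) − 204| = |t − 7|·|4t + 29|.
Assume first that |t − 7| < 2, so |t| < 9. Then |4t + 29| ≤ 4·9 + 29 = 65.
Hence |(4t^2 + t + 1) − 204| ≤ 65|t − 7| < ε provided |t − 7| < ε/65.
Choosing δ = min(2, ε/65) ensures both conditions, hence |(4t^2 + t + 1) − 204| < ε.

δ = min(2, ε/65)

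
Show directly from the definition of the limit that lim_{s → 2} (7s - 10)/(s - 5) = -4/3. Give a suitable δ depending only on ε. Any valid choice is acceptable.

δ = min(3/2, (9/50)ε)

Let ε > 0. We want δ > 0 with 0 < |s − 2| < δ ⇒ |(7s - 10)/(s - 5) + 4/3| < ε.
Combining over a common denominator, (7s - 10)/(s - 5) + 4/3 = [(7s - 10)·(-3) − 4·(s - 5)] / [(-3)·(s - 5)] = -25(s − 2) / ((-3)(s - 5)).
So |(7s - 10)/(s - 5) + 4/3| = 25|s − 2| / (3·|s − 5|).
Require δ ≤ 3/2, so |s − 5| ≥ |-3| − |s − 2| > 3 − 3/2 = 3/2.
Hence |(7s - 10)/(s - 5) + 4/3| < 25|s − 2|/(3·(3/2)) = (50/9)|s − 2|, which is < ε once |s − 2| < (9/50)ε.
Take δ = min(3/2, (9/50)ε). Then 0 < |s − 2| < δ forces both bounds, so |(7s - 10)/(s - 5) + 4/3| < ε.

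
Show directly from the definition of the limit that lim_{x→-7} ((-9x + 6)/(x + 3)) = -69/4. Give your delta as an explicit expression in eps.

Let eps > 0 be given. We want delta > 0 with 0 < |x + 7| < delta ⇒ |(-9x + 6)/(x + 3) + 69/4| < eps.
Combining over a common denominator, (-9x + 6)/(x + 3) + 69/4 = [(-9x + 6)·(-4) − 69·(x + 3)] / [(-4)·(x + 3)] = -33(x + 7) / ((-4)(x + 3)).
So |(-9x + 6)/(x + 3) + 69/4| = 33|x + 7| / (4·|x + 3|).
Restrict delta ≤ 2. Then |x + 7| < 2 gives |x + 3| = |(x + 7) + (-4)| ≥ 4 − 2 = 2.
Hence |(-9x + 6)/(x + 3) + 69/4| < 33|x + 7|/(4·2) = (33/8)|x + 7|, which is < eps once |x + 7| < (8/33)eps.
Take delta = min(2, (8/33)eps). Then 0 < |x + 7| < delta forces both bounds, so |(-9x + 6)/(x + 3) + 69/4| < eps.

delta = min(2, (8/33)eps)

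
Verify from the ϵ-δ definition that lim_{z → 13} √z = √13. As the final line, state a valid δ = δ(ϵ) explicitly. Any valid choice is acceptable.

Let ϵ > 0. We want δ > 0 such that 0 < |z − 13| < δ implies |√z − √13| < ϵ.
Rationalise: √z − √13 = (z − 13)/(√z + √13), so |√z − √13| = |z − 13|/(√z + √13).
Restrict δ ≤ 13 so that |z − 13| < 13 forces z > 0, and then √z + √13 > √13.
Hence |√z − √13| < |z − 13|/√13, which is < ϵ once |z − 13| < √13·ϵ.
Take δ = min(13, √13·ϵ). If 0 < |z − 13| < δ then z > 0 and |√z − √13| < |z − 13|/√13 < ϵ.

δ = min(13, √13·ϵ)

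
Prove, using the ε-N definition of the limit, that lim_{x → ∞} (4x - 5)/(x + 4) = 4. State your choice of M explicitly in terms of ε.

Fix ε > 0. We seek M > 0 such that x > M implies |(4x - 5)/(x + 4) − 4| < ε.
(4x - 5)/(x + 4) − 4 = ((4x - 5) − 4(x + 4)) / ((x + 4)) = -21/((x + 4)).
For x > 0 we have x + 4 > x, so |(4x - 5)/(x + 4) − 4| = 21/((x + 4)) < 21/(x) = 21/x.
Thus |(4x - 5)/(x + 4) − 4| < ε whenever x > 21/ε.
Take M = 21/ε. If x > M then |(4x - 5)/(x + 4) − 4| < 21/x < ε.

M = 21/ε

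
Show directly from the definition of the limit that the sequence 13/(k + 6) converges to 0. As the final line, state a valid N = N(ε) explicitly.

N = 13/ε

Let ε > 0 be given. For k ≥ 1, |13/(k + 6) − 0| = 13/(k + 6) ≤ 13/k.
We need 13/k < ε, i.e. k > 13/ε.
Take N = 13/ε. If k > N then |13/(k + 6)| ≤ 13/k < ε.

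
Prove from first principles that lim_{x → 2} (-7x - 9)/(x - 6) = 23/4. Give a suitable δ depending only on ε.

δ = min(2, (8/51)ε)

Suppose ε > 0. We want δ > 0 with 0 < |x − 2| < δ ⇒ |(-7x - 9)/(x - 6) − (23/4)| < ε.
Combining over a common denominator, (-7x - 9)/(x - 6) − (23/4) = [(-7x - 9)·(-4) − (-23)·(x - 6)] / [(-4)·(x - 6)] = 51(x − 2) / ((-4)(x - 6)).
So |(-7x - 9)/(x - 6) − (23/4)| = 51|x − 2| / (4·|x − 6|).
Require δ ≤ 2, so |x − 6| ≥ |-4| − |x − 2| > 4 − 2 = 2.
Hence |(-7x - 9)/(x - 6) − (23/4)| < 51|x − 2|/(4·2) = (51/8)|x − 2|, which is < ε once |x − 2| < (8/51)ε.
Take δ = min(2, (8/51)ε). Then 0 < |x − 2| < δ forces both bounds, so |(-7x - 9)/(x - 6) − (23/4)| < ε.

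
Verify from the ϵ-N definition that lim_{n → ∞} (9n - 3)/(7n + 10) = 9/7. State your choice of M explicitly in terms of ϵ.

M = (111/49)/ϵ

Let ϵ > 0. For n ≥ 1, |(9n - 3)/(7n + 10) − (9/7)| = |-111|/(7(7n + 10)) = 111/(7(7n + 10)).
Since 7n + 10 ≥ 7n for n ≥ 1, this is ≤ 111/(7·7n) = (111/49)/n.
So |(9n - 3)/(7n + 10) − (9/7)| < ϵ whenever n > (111/49)/ϵ.
Take M = (111/49)/ϵ. If n > M then |(9n - 3)/(7n + 10) − (9/7)| ≤ (111/49)/n < ϵ.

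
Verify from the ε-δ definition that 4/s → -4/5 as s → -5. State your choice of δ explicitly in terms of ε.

Fix ε > 0. We seek δ > 0 such that 0 < |s + 5| < δ implies |4/s + 4/5| < ε.
|4/s + 4/5| = 4·|-5 − s|/(5·|s|) = 4|s + 5|/(5|s|).
Restrict δ ≤ 5/2. Then |s + 5| < 5/2 gives |s| > 5/2, so 5|s| > 25/2.
Then |4/s + 4/5| < 4|s + 5|/(25/2), which is < ε when |s + 5| < (25/8)ε.
Take δ = min(5/2, (25/8)ε). Then 0 < |s + 5| < δ gives both |s + 5| < 5/2 and |s + 5| < (25/8)ε, so |4/s + 4/5| < ε.

δ = min(5/2, (25/8)ε)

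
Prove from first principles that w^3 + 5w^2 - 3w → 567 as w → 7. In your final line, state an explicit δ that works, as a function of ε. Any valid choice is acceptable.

δ = min(2, ε/270)

Let ε > 0 be given. We want δ > 0 such that 0 < |w − 7| < δ implies |(w^3 + 5w^2 - 3w) − 567| < ε.
(w^3 + 5w^2 - 3w) − 567 = w^3 + 5w^2 - 3w - 567 = (w − 7)(w^2 + 12w + 81).
So |(w^3 + 5w^2 - 3w) − 567| = |w − 7|·|w^2 + 12w + 81|.
Assume first that |w − 7| < 2, so |w| < 9. Then |w^2 + 12w + 81| ≤ 9^2 + 12·9 + 81 = 270.
Hence |(w^3 + 5w^2 - 3w) − 567| ≤ 270|w − 7| < ε provided |w − 7| < ε/270.
Take δ = min(2, ε/270). Then 0 < |w − 7| < δ gives both |w − 7| < 2 and |w − 7| < ε/270, so |(w^3 + 5w^2 - 3w) − 567| < ε.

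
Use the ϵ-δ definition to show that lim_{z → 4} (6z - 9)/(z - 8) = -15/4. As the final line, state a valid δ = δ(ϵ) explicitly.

δ = min(2, (8/39)ϵ)

Fix ϵ > 0. We want δ > 0 with 0 < |z − 4| < δ ⇒ |(6z - 9)/(z - 8) + 15/4| < ϵ.
Combining over a common denominator, (6z - 9)/(z - 8) + 15/4 = [(6z - 9)·(-4) − 15·(z - 8)] / [(-4)·(z - 8)] = -39(z − 4) / ((-4)(z - 8)).
So |(6z - 9)/(z - 8) + 15/4| = 39|z − 4| / (4·|z − 8|).
Restrict δ ≤ 2. Then |z − 4| < 2 gives |z − 8| = |(z − 4) + (-4)| ≥ 4 − 2 = 2.
Hence |(6z - 9)/(z - 8) + 15/4| < 39|z − 4|/(4·2) = (39/8)|z − 4|, which is < ϵ once |z − 4| < (8/39)ϵ.
Take δ = min(2, (8/39)ϵ). Then 0 < |z − 4| < δ forces both bounds, so |(6z - 9)/(z - 8) + 15/4| < ϵ.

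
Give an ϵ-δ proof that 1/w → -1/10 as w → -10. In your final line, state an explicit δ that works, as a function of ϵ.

δ = min(5, 50ϵ)

Fix ϵ > 0. We seek δ > 0 such that 0 < |w + 10| < δ implies |1/w + 1/10| < ϵ.
|1/w + 1/10| = |-10 − w|/(10·|w|) = |w + 10|/(10|w|).
Require δ ≤ 5 so that |w| > 10 − 5 = 5, hence 10|w| > 50.
Then |1/w + 1/10| < |w + 10|/50, which is < ϵ when |w + 10| < 50ϵ.
Take δ = min(5, 50ϵ). Then 0 < |w + 10| < δ gives both |w + 10| < 5 and |w + 10| < 50ϵ, so |1/w + 1/10| < ϵ.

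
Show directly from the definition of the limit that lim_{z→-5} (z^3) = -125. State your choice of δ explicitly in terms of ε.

δ = min(2, ε/109)

Fix ε > 0. We seek δ > 0 with 0 < |z + 5| < δ ⇒ |z^3 + 125| < ε.
Factor: z^3 + 125 = (z + 5)(z^2 - 5z + 25), so |z^3 + 125| = |z + 5|·|z^2 - 5z + 25|.
Impose δ ≤ 2 so that |z| < 7; then |z^2 - 5z + 25| ≤ 109.
Hence |z^3 + 125| ≤ 109|z + 5|, which is < ε once |z + 5| < ε/109.
Take δ = min(2, ε/109). If 0 < |z + 5| < δ then both bounds hold and |z^3 + 125| ≤ 109|z + 5| < 109·(ε/109) = ε.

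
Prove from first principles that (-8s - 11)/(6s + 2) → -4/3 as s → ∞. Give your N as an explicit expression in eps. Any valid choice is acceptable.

Fix eps > 0. We seek N > 0 such that s > N implies |(-8s - 11)/(6s + 2) + 4/3| < eps.
(-8s - 11)/(6s + 2) + 4/3 = (6(-8s - 11) − (-8)(6s + 2)) / (6(6s + 2)) = -50/(6(6s + 2)).
For s > 0 we have 6s + 2 > 6s, so |(-8s - 11)/(6s + 2) + 4/3| = 50/(6(6s + 2)) < 50/(6·6s) = (25/18)/s.
Thus |(-8s - 11)/(6s + 2) + 4/3| < eps whenever s > (25/18)/eps.
Take N = (25/18)/eps. If s > N then |(-8s - 11)/(6s + 2) + 4/3| < (25/18)/s < eps.

N = (25/18)/eps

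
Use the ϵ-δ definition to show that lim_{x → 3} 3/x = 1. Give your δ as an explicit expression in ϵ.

δ = min(3/2, (3/2)ϵ)

Let ϵ > 0 be given. We seek δ > 0 such that 0 < |x − 3| < δ implies |3/x − 1| < ϵ.
|3/x − 1| = 3·|3 − x|/(3·|x|) = 3|x − 3|/(3|x|).
Require δ ≤ 3/2 so that |x| > 3 − 3/2 = 3/2, hence 3|x| > 9/2.
Then |3/x − 1| < 3|x − 3|/(9/2), which is < ϵ when |x − 3| < (3/2)ϵ.
Take δ = min(3/2, (3/2)ϵ). Then 0 < |x − 3| < δ gives both |x − 3| < 3/2 and |x − 3| < (3/2)ϵ, so |3/x − 1| < ϵ.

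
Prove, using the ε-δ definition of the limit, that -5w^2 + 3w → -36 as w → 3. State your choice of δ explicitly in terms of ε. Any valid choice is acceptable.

δ = min(1, ε/32)

Suppose ε > 0. We want δ > 0 such that 0 < |w − 3| < δ implies |(-5w^2 + 3w) + 36| < ε.
(-5w^2 + 3w) + 36 = -5w^2 + 3w + 36 = (w − 3)(-5w - 12).
So |(-5w^2 + 3w) + 36| = |w − 3|·|-5w - 12|.
Assume first that |w − 3| < 1, so |w| < 4. Then |-5w - 12| ≤ 5·4 + 12 = 32.
Hence |(-5w^2 + 3w) + 36| ≤ 32|w − 3| < ε provided |w − 3| < ε/32.
Take δ = min(1, ε/32). Then 0 < |w − 3| < δ gives both |w − 3| < 1 and |w − 3| < ε/32, so |(-5w^2 + 3w) + 36| < ε.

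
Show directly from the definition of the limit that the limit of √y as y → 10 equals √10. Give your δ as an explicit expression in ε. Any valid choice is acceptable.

δ = min(10, √10·ε)

Let ε > 0 be given. We want δ > 0 such that 0 < |y − 10| < δ implies |√y − √10| < ε.
Multiplying by the conjugate, |√y − √10| = |y − 10|/(√y + √10).
Restrict δ ≤ 10 so that |y − 10| < 10 forces y > 0, and then √y + √10 > √10.
Hence |√y − √10| < |y − 10|/√10, which is < ε once |y − 10| < √10·ε.
Take δ = min(10, √10·ε). If 0 < |y − 10| < δ then y > 0 and |√y − √10| < |y − 10|/√10 < ε.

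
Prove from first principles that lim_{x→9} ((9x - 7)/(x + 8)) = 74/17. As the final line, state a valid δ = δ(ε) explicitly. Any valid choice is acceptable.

Suppose ε > 0. We want δ > 0 with 0 < |x − 9| < δ ⇒ |(9x - 7)/(x + 8) − (74/17)| < ε.
Combining over a common denominator, (9x - 7)/(x + 8) − (74/17) = [(9x - 7)·17 − 74·(x + 8)] / [17·(x + 8)] = 79(x − 9) / (17(x + 8)).
So |(9x - 7)/(x + 8) − (74/17)| = 79|x − 9| / (17·|x + 8|).
Restrict δ ≤ 17/2. Then |x − 9| < 17/2 gives |x + 8| = |(x − 9) + 17| ≥ 17 − 17/2 = 17/2.
Hence |(9x - 7)/(x + 8) − (74/17)| < 79|x − 9|/(17·(17/2)) = (158/289)|x − 9|, which is < ε once |x − 9| < (289/158)ε.
Take δ = min(17/2, (289/158)ε). Then 0 < |x − 9| < δ forces both bounds, so |(9x - 7)/(x + 8) − (74/17)| < ε.

δ = min(17/2, (289/158)ε)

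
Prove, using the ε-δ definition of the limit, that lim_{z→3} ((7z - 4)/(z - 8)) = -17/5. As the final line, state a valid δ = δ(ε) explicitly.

δ = min(5/2, (25/104)ε)

Let ε > 0 be given. We want δ > 0 with 0 < |z − 3| < δ ⇒ |(7z - 4)/(z - 8) + 17/5| < ε.
Combining over a common denominator, (7z - 4)/(z - 8) + 17/5 = [(7z - 4)·(-5) − 17·(z - 8)] / [(-5)·(z - 8)] = -52(z − 3) / ((-5)(z - 8)).
So |(7z - 4)/(z - 8) + 17/5| = 52|z − 3| / (5·|z − 8|).
Require δ ≤ 5/2, so |z − 8| ≥ |-5| − |z − 3| > 5 − 5/2 = 5/2.
Hence |(7z - 4)/(z - 8) + 17/5| < 52|z − 3|/(5·(5/2)) = (104/25)|z − 3|, which is < ε once |z − 3| < (25/104)ε.
Take δ = min(5/2, (25/104)ε). Then 0 < |z − 3| < δ forces both bounds, so |(7z - 4)/(z - 8) + 17/5| < ε.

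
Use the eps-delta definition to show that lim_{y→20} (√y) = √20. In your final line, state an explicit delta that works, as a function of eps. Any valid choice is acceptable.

Suppose eps > 0. We want delta > 0 such that 0 < |y − 20| < delta implies |√y − √20| < eps.
Multiplying by the conjugate, |√y − √20| = |y − 20|/(√y + √20).
Restrict delta ≤ 20 so that |y − 20| < 20 forces y > 0, and then √y + √20 > √20.
Hence |√y − √20| < |y − 20|/√20, which is < eps once |y − 20| < √20·eps.
Take delta = min(20, √20·eps). If 0 < |y − 20| < delta then y > 0 and |√y − √20| < |y − 20|/√20 < eps.

delta = min(20, √20·eps)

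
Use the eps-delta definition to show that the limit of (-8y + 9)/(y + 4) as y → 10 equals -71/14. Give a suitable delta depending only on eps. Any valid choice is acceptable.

delta = min(7, (98/41)eps)

Let eps > 0. We want delta > 0 with 0 < |y − 10| < delta ⇒ |(-8y + 9)/(y + 4) + 71/14| < eps.
Combining over a common denominator, (-8y + 9)/(y + 4) + 71/14 = [(-8y + 9)·14 − (-71)·(y + 4)] / [14·(y + 4)] = -41(y − 10) / (14(y + 4)).
So |(-8y + 9)/(y + 4) + 71/14| = 41|y − 10| / (14·|y + 4|).
Restrict delta ≤ 7. Then |y − 10| < 7 gives |y + 4| = |(y − 10) + 14| ≥ 14 − 7 = 7.
Hence |(-8y + 9)/(y + 4) + 71/14| < 41|y − 10|/(14·7) = (41/98)|y − 10|, which is < eps once |y − 10| < (98/41)eps.
Take delta = min(7, (98/41)eps). Then 0 < |y − 10| < delta forces both bounds, so |(-8y + 9)/(y + 4) + 71/14| < eps.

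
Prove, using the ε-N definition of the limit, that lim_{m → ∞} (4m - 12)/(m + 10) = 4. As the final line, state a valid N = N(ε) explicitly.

Let ε > 0. For m ≥ 1, |(4m - 12)/(m + 10) − 4| = |-52|/((m + 10)) = 52/((m + 10)).
Since m + 10 ≥ m for m ≥ 1, this is ≤ 52/(m) = 52/m.
So |(4m - 12)/(m + 10) − 4| < ε whenever m > 52/ε.
Take N = 52/ε. If m > N then |(4m - 12)/(m + 10) − 4| ≤ 52/m < ε.

N = 52/ε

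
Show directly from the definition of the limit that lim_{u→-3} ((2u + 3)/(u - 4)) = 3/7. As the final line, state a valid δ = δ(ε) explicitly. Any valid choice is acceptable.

Let ε > 0 be given. We want δ > 0 with 0 < |u + 3| < δ ⇒ |(2u + 3)/(u - 4) − (3/7)| < ε.
Combining over a common denominator, (2u + 3)/(u - 4) − (3/7) = [(2u + 3)·(-7) − (-3)·(u - 4)] / [(-7)·(u - 4)] = -11(u + 3) / ((-7)(u - 4)).
So |(2u + 3)/(u - 4) − (3/7)| = 11|u + 3| / (7·|u − 4|).
Require δ ≤ 7/2, so |u − 4| ≥ |-7| − |u + 3| > 7 − 7/2 = 7/2.
Hence |(2u + 3)/(u - 4) − (3/7)| < 11|u + 3|/(7·(7/2)) = (22/49)|u + 3|, which is < ε once |u + 3| < (49/22)ε.
Take δ = min(7/2, (49/22)ε). Then 0 < |u + 3| < δ forces both bounds, so |(2u + 3)/(u - 4) − (3/7)| < ε.

δ = min(7/2, (49/22)ε)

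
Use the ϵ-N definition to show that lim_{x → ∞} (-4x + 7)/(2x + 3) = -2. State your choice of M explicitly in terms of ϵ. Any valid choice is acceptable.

M = (13/2)/ϵ

Fix ϵ > 0. We seek M > 0 such that x > M implies |(-4x + 7)/(2x + 3) + 2| < ϵ.
(-4x + 7)/(2x + 3) + 2 = (2(-4x + 7) − (-4)(2x + 3)) / (2(2x + 3)) = 26/(2(2x + 3)).
For x > 0 we have 2x + 3 > 2x, so |(-4x + 7)/(2x + 3) + 2| = 26/(2(2x + 3)) < 26/(2·2x) = (13/2)/x.
Thus |(-4x + 7)/(2x + 3) + 2| < ϵ whenever x > (13/2)/ϵ.
Take M = (13/2)/ϵ. If x > M then |(-4x + 7)/(2x + 3) + 2| < (13/2)/x < ϵ.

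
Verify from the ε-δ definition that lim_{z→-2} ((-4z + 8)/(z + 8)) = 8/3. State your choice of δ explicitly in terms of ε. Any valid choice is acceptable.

Suppose ε > 0. We want δ > 0 with 0 < |z + 2| < δ ⇒ |(-4z + 8)/(z + 8) − (8/3)| < ε.
Combining over a common denominator, (-4z + 8)/(z + 8) − (8/3) = [(-4z + 8)·6 − 16·(z + 8)] / [6·(z + 8)] = -40(z + 2) / (6(z + 8)).
So |(-4z + 8)/(z + 8) − (8/3)| = 40|z + 2| / (6·|z + 8|).
Require δ ≤ 3, so |z + 8| ≥ |6| − |z + 2| > 6 − 3 = 3.
Hence |(-4z + 8)/(z + 8) − (8/3)| < 40|z + 2|/(6·3) = (20/9)|z + 2|, which is < ε once |z + 2| < (9/20)ε.
Take δ = min(3, (9/20)ε). Then 0 < |z + 2| < δ forces both bounds, so |(-4z + 8)/(z + 8) − (8/3)| < ε.

δ = min(3, (9/20)ε)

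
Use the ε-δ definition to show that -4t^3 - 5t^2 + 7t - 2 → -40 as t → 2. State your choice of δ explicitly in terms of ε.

δ = min(2, ε/135)

Let ε > 0. We want δ > 0 such that 0 < |t − 2| < δ implies |(-4t^3 - 5t^2 + 7t - 2) + 40| < ε.
(-4t^3 - 5t^2 + 7t - 2) + 40 = -4t^3 - 5t^2 + 7t + 38 = (t − 2)(-4t^2 - 13t - 19).
So |(-4t^3 - 5t^2 + 7t - 2) + 40| = |t − 2|·|-4t^2 - 13t - 19|.
Assume first that |t − 2| < 2, so |t| < 4. Then |-4t^2 - 13t - 19| ≤ 4·4^2 + 13·4 + 19 = 135.
Hence |(-4t^3 - 5t^2 + 7t - 2) + 40| ≤ 135|t − 2| < ε provided |t − 2| < ε/135.
Choosing δ = min(2, ε/135) ensures both conditions, hence |(-4t^3 - 5t^2 + 7t - 2) + 40| < ε.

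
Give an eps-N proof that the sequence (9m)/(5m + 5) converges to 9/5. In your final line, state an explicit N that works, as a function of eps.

Let eps > 0. For m ≥ 1, |(9m)/(5m + 5) − (9/5)| = |-45|/(5(5m + 5)) = 45/(5(5m + 5)).
Since 5m + 5 ≥ 5m for m ≥ 1, this is ≤ 45/(5·5m) = (9/5)/m.
So |(9m)/(5m + 5) − (9/5)| < eps whenever m > (9/5)/eps.
Take N = (9/5)/eps. If m > N then |(9m)/(5m + 5) − (9/5)| ≤ (9/5)/m < eps.

N = (9/5)/eps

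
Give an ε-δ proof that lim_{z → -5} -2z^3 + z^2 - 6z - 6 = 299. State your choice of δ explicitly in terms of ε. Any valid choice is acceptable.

Fix ε > 0. We want δ > 0 such that 0 < |z + 5| < δ implies |(-2z^3 + z^2 - 6z - 6) − 299| < ε.
(-2z^3 + z^2 - 6z - 6) − 299 = -2z^3 + z^2 - 6z - 305 = (z + 5)(-2z^2 + 11z - 61).
So |(-2z^3 + z^2 - 6z - 6) − 299| = |z + 5|·|-2z^2 + 11z - 61|.
Require δ ≤ 1. Then |z + 5| < 1 gives |z| < 6, and by the triangle inequality |-2z^2 + 11z - 61| ≤ 2·6^2 + 11·6 + 61 = 199.
Hence |(-2z^3 + z^2 - 6z - 6) − 299| ≤ 199|z + 5| < ε provided |z + 5| < ε/199.
Take δ = min(1, ε/199). Then 0 < |z + 5| < δ gives both |z + 5| < 1 and |z + 5| < ε/199, so |(-2z^3 + z^2 - 6z - 6) − 299| < ε.

δ = min(1, ε/199)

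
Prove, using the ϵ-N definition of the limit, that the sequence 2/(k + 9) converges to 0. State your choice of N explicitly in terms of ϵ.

Let ϵ > 0 be given. For k ≥ 1, |2/(k + 9) − 0| = 2/(k + 9) ≤ 2/k.
We need 2/k < ϵ, i.e. k > 2/ϵ.
Take N = 2/ϵ. If k > N then |2/(k + 9)| ≤ 2/k < ϵ.

N = 2/ϵ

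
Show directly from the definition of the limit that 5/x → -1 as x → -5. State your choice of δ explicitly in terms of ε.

δ = min(5/2, (5/2)ε)

Suppose ε > 0. We seek δ > 0 such that 0 < |x + 5| < δ implies |5/x + 1| < ε.
|5/x + 1| = 5·|-5 − x|/(5·|x|) = 5|x + 5|/(5|x|).
Restrict δ ≤ 5/2. Then |x + 5| < 5/2 gives |x| > 5/2, so 5|x| > 25/2.
Then |5/x + 1| < 5|x + 5|/(25/2), which is < ε when |x + 5| < (5/2)ε.
Take δ = min(5/2, (5/2)ε). Then 0 < |x + 5| < δ gives both |x + 5| < 5/2 and |x + 5| < (5/2)ε, so |5/x + 1| < ε.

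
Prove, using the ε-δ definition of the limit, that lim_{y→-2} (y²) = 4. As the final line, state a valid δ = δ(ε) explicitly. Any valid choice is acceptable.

Fix ε > 0. We seek δ > 0 with 0 < |y + 2| < δ ⇒ |y² − 4| < ε.
Factor: y² − 4 = (y + 2)(y - 2), so |y² − 4| = |y + 2|·|y - 2|.
Restrict δ ≤ 1. Then |y + 2| < 1 gives |y| < 3, so by the triangle inequality |y - 2| ≤ 3 + 2 = 5.
Hence |y² − 4| ≤ 5|y + 2|, which is < ε once |y + 2| < ε/5.
Take δ = min(1, ε/5). If 0 < |y + 2| < δ then both bounds hold and |y² − 4| ≤ 5|y + 2| < 5·(ε/5) = ε.

δ = min(1, ε/5)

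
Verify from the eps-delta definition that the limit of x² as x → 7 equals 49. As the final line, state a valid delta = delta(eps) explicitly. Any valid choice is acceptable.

Fix eps > 0. We seek delta > 0 with 0 < |x − 7| < delta ⇒ |x² − 49| < eps.
Factor: x² − 49 = (x − 7)(x + 7), so |x² − 49| = |x − 7|·|x + 7|.
Restrict delta ≤ 2. Then |x − 7| < 2 gives |x| < 9, so by the triangle inequality |x + 7| ≤ 9 + 7 = 16.
Hence |x² − 49| ≤ 16|x − 7|, which is < eps once |x − 7| < eps/16.
Take delta = min(2, eps/16). If 0 < |x − 7| < delta then both bounds hold and |x² − 49| ≤ 16|x − 7| < 16·(eps/16) = eps.

delta = min(2, eps/16)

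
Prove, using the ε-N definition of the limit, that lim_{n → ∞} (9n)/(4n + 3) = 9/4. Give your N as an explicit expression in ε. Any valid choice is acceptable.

N = (27/16)/ε

Let ε > 0 be given. For n ≥ 1, |(9n)/(4n + 3) − (9/4)| = |-27|/(4(4n + 3)) = 27/(4(4n + 3)).
Since 4n + 3 ≥ 4n for n ≥ 1, this is ≤ 27/(4·4n) = (27/16)/n.
So |(9n)/(4n + 3) − (9/4)| < ε whenever n > (27/16)/ε.
Take N = (27/16)/ε. If n > N then |(9n)/(4n + 3) − (9/4)| ≤ (27/16)/n < ε.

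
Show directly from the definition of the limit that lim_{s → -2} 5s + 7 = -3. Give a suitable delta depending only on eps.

Suppose eps > 0. We need delta > 0 so that 0 < |s + 2| < delta implies |(5s + 7) + 3| < eps.
|(5s + 7) + 3| = |5s + 10| = 5|s + 2|.
So 5|s + 2| < eps exactly when |s + 2| < eps/5.
Take delta = eps/5. If 0 < |s + 2| < delta then |(5s + 7) + 3| = 5|s + 2| < 5·(eps/5) = eps.

delta = eps/5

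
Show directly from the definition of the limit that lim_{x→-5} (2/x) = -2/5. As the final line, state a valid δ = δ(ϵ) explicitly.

δ = min(5/2, (25/4)ϵ)

Suppose ϵ > 0. We seek δ > 0 such that 0 < |x + 5| < δ implies |2/x + 2/5| < ϵ.
|2/x + 2/5| = 2·|-5 − x|/(5·|x|) = 2|x + 5|/(5|x|).
Require δ ≤ 5/2 so that |x| > 5 − 5/2 = 5/2, hence 5|x| > 25/2.
Then |2/x + 2/5| < 2|x + 5|/(25/2), which is < ϵ when |x + 5| < (25/4)ϵ.
Take δ = min(5/2, (25/4)ϵ). Then 0 < |x + 5| < δ gives both |x + 5| < 5/2 and |x + 5| < (25/4)ϵ, so |2/x + 2/5| < ϵ.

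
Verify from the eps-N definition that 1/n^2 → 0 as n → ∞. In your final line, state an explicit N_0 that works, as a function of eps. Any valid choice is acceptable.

N_0 = (1/eps)^{1/2}

Fix eps > 0. For n ≥ 1, |1/n^2 − 0| = 1/n^2.
1/n^2 < eps ⇔ n^2 > 1/eps ⇔ n > (1/eps)^{1/2}.
Take N_0 = (1/eps)^{1/2}. Then n > N_0 implies 1/n^2 < eps.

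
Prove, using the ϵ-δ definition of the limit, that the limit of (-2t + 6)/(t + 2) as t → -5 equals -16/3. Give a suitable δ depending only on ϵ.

δ = min(3/2, (9/20)ϵ)

Let ϵ > 0 be given. We want δ > 0 with 0 < |t + 5| < δ ⇒ |(-2t + 6)/(t + 2) + 16/3| < ϵ.
Combining over a common denominator, (-2t + 6)/(t + 2) + 16/3 = [(-2t + 6)·(-3) − 16·(t + 2)] / [(-3)·(t + 2)] = -10(t + 5) / ((-3)(t + 2)).
So |(-2t + 6)/(t + 2) + 16/3| = 10|t + 5| / (3·|t + 2|).
Restrict δ ≤ 3/2. Then |t + 5| < 3/2 gives |t + 2| = |(t + 5) + (-3)| ≥ 3 − 3/2 = 3/2.
Hence |(-2t + 6)/(t + 2) + 16/3| < 10|t + 5|/(3·(3/2)) = (20/9)|t + 5|, which is < ϵ once |t + 5| < (9/20)ϵ.
Take δ = min(3/2, (9/20)ϵ). Then 0 < |t + 5| < δ forces both bounds, so |(-2t + 6)/(t + 2) + 16/3| < ϵ.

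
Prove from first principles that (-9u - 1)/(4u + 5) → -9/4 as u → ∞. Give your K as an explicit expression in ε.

K = (41/16)/ε

Suppose ε > 0. We seek K > 0 such that u > K implies |(-9u - 1)/(4u + 5) + 9/4| < ε.
(-9u - 1)/(4u + 5) + 9/4 = (4(-9u - 1) − (-9)(4u + 5)) / (4(4u + 5)) = 41/(4(4u + 5)).
For u > 0 we have 4u + 5 > 4u, so |(-9u - 1)/(4u + 5) + 9/4| = 41/(4(4u + 5)) < 41/(4·4u) = (41/16)/u.
Thus |(-9u - 1)/(4u + 5) + 9/4| < ε whenever u > (41/16)/ε.
Take K = (41/16)/ε. If u > K then |(-9u - 1)/(4u + 5) + 9/4| < (41/16)/u < ε.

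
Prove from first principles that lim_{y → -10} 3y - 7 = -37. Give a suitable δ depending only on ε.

δ = ε/3

Let ε > 0. We need δ > 0 so that 0 < |y + 10| < δ implies |(3y - 7) + 37| < ε.
Since (3y - 7) + 37 = 3(y + 10), we have |(3y - 7) + 37| = 3|y + 10|.
Thus it suffices that |y + 10| < ε/3.
Choosing δ = ε/3 gives |(3y - 7) + 37| = 3|y + 10| < ε whenever |y + 10| < δ.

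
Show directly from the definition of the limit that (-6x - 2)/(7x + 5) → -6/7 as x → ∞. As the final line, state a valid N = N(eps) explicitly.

N = (16/49)/eps

Let eps > 0 be given. We seek N > 0 such that x > N implies |(-6x - 2)/(7x + 5) + 6/7| < eps.
(-6x - 2)/(7x + 5) + 6/7 = (7(-6x - 2) − (-6)(7x + 5)) / (7(7x + 5)) = 16/(7(7x + 5)).
For x > 0 we have 7x + 5 > 7x, so |(-6x - 2)/(7x + 5) + 6/7| = 16/(7(7x + 5)) < 16/(7·7x) = (16/49)/x.
Thus |(-6x - 2)/(7x + 5) + 6/7| < eps whenever x > (16/49)/eps.
Take N = (16/49)/eps. If x > N then |(-6x - 2)/(7x + 5) + 6/7| < (16/49)/x < eps.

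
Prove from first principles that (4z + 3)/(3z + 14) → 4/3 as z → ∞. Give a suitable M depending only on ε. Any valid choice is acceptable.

Fix ε > 0. We seek M > 0 such that z > M implies |(4z + 3)/(3z + 14) − (4/3)| < ε.
(4z + 3)/(3z + 14) − (4/3) = (3(4z + 3) − 4(3z + 14)) / (3(3z + 14)) = -47/(3(3z + 14)).
For z > 0 we have 3z + 14 > 3z, so |(4z + 3)/(3z + 14) − (4/3)| = 47/(3(3z + 14)) < 47/(3·3z) = (47/9)/z.
Thus |(4z + 3)/(3z + 14) − (4/3)| < ε whenever z > (47/9)/ε.
Take M = (47/9)/ε. If z > M then |(4z + 3)/(3z + 14) − (4/3)| < (47/9)/z < ε.

M = (47/9)/ε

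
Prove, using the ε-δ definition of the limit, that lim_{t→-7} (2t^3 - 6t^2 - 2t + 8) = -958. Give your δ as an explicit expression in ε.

δ = min(1, ε/426)

Let ε > 0 be given. We want δ > 0 such that 0 < |t + 7| < δ implies |(2t^3 - 6t^2 - 2t + 8) + 958| < ε.
(2t^3 - 6t^2 - 2t + 8) + 958 = 2t^3 - 6t^2 - 2t + 966 = (t + 7)(2t^2 - 20t + 138).
So |(2t^3 - 6t^2 - 2t + 8) + 958| = |t + 7|·|2t^2 - 20t + 138|.
Require δ ≤ 1. Then |t + 7| < 1 gives |t| < 8, and by the triangle inequality |2t^2 - 20t + 138| ≤ 2·8^2 + 20·8 + 138 = 426.
Hence |(2t^3 - 6t^2 - 2t + 8) + 958| ≤ 426|t + 7| < ε provided |t + 7| < ε/426.
Take δ = min(1, ε/426). Then 0 < |t + 7| < δ gives both |t + 7| < 1 and |t + 7| < ε/426, so |(2t^3 - 6t^2 - 2t + 8) + 958| < ε.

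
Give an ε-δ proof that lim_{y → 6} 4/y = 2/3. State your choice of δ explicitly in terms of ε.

Fix ε > 0. We seek δ > 0 such that 0 < |y − 6| < δ implies |4/y − (2/3)| < ε.
|4/y − (2/3)| = 4·|6 − y|/(6·|y|) = 4|y − 6|/(6|y|).
Require δ ≤ 3 so that |y| > 6 − 3 = 3, hence 6|y| > 18.
Then |4/y − (2/3)| < 4|y − 6|/18, which is < ε when |y − 6| < (9/2)ε.
Take δ = min(3, (9/2)ε). Then 0 < |y − 6| < δ gives both |y − 6| < 3 and |y − 6| < (9/2)ε, so |4/y − (2/3)| < ε.

δ = min(3, (9/2)ε)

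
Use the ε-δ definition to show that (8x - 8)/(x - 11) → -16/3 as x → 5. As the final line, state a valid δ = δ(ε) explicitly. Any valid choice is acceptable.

δ = min(3, (9/40)ε)

Fix ε > 0. We want δ > 0 with 0 < |x − 5| < δ ⇒ |(8x - 8)/(x - 11) + 16/3| < ε.
Combining over a common denominator, (8x - 8)/(x - 11) + 16/3 = [(8x - 8)·(-6) − 32·(x - 11)] / [(-6)·(x - 11)] = -80(x − 5) / ((-6)(x - 11)).
So |(8x - 8)/(x - 11) + 16/3| = 80|x − 5| / (6·|x − 11|).
Require δ ≤ 3, so |x − 11| ≥ |-6| − |x − 5| > 6 − 3 = 3.
Hence |(8x - 8)/(x - 11) + 16/3| < 80|x − 5|/(6·3) = (40/9)|x − 5|, which is < ε once |x − 5| < (9/40)ε.
Take δ = min(3, (9/40)ε). Then 0 < |x − 5| < δ forces both bounds, so |(8x - 8)/(x - 11) + 16/3| < ε.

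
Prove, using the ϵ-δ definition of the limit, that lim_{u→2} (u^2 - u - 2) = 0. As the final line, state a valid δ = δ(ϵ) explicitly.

Fix ϵ > 0. We want δ > 0 such that 0 < |u − 2| < δ implies |(u^2 - u - 2)| < ϵ.
(u^2 - u - 2) = u^2 - u - 2 = (u − 2)(u + 1).
So |(u^2 - u - 2)| = |u − 2|·|u + 1|.
Assume first that |u − 2| < 2, so |u| < 4. Then |u + 1| ≤ 4 + 1 = 5.
Hence |(u^2 - u - 2)| ≤ 5|u − 2| < ϵ provided |u − 2| < ϵ/5.
Choosing δ = min(2, ϵ/5) ensures both conditions, hence |(u^2 - u - 2)| < ϵ.

δ = min(2, ϵ/5)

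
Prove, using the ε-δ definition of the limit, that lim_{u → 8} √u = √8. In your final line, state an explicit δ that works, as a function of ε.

Fix ε > 0. We want δ > 0 such that 0 < |u − 8| < δ implies |√u − √8| < ε.
Multiplying by the conjugate, |√u − √8| = |u − 8|/(√u + √8).
Restrict δ ≤ 8 so that |u − 8| < 8 forces u > 0, and then √u + √8 > √8.
Hence |√u − √8| < |u − 8|/√8, which is < ε once |u − 8| < √8·ε.
Take δ = min(8, √8·ε). If 0 < |u − 8| < δ then u > 0 and |√u − √8| < |u − 8|/√8 < ε.

δ = min(8, √8·ε)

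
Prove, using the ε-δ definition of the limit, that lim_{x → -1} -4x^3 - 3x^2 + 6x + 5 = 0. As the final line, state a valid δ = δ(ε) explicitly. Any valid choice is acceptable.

Let ε > 0. We want δ > 0 such that 0 < |x + 1| < δ implies |(-4x^3 - 3x^2 + 6x + 5)| < ε.
(-4x^3 - 3x^2 + 6x + 5) = -4x^3 - 3x^2 + 6x + 5 = (x + 1)(-4x^2 + x + 5).
So |(-4x^3 - 3x^2 + 6x + 5)| = |x + 1|·|-4x^2 + x + 5|.
Assume first that |x + 1| < 1, so |x| < 2. Then |-4x^2 + x + 5| ≤ 4·2^2 + 2 + 5 = 23.
Hence |(-4x^3 - 3x^2 + 6x + 5)| ≤ 23|x + 1| < ε provided |x + 1| < ε/23.
Choosing δ = min(1, ε/23) ensures both conditions, hence |(-4x^3 - 3x^2 + 6x + 5)| < ε.

δ = min(1, ε/23)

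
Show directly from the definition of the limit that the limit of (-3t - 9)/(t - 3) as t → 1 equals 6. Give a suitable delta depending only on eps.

Suppose eps > 0. We want delta > 0 with 0 < |t − 1| < delta ⇒ |(-3t - 9)/(t - 3) − 6| < eps.
Combining over a common denominator, (-3t - 9)/(t - 3) − 6 = [(-3t - 9)·(-2) − (-12)·(t - 3)] / [(-2)·(t - 3)] = 18(t − 1) / ((-2)(t - 3)).
So |(-3t - 9)/(t - 3) − 6| = 18|t − 1| / (2·|t − 3|).
Require delta ≤ 1, so |t − 3| ≥ |-2| − |t − 1| > 2 − 1 = 1.
Hence |(-3t - 9)/(t - 3) − 6| < 18|t − 1|/(2·1) = 9|t − 1|, which is < eps once |t − 1| < (1/9)eps.
Take delta = min(1, (1/9)eps). Then 0 < |t − 1| < delta forces both bounds, so |(-3t - 9)/(t - 3) − 6| < eps.

delta = min(1, (1/9)eps)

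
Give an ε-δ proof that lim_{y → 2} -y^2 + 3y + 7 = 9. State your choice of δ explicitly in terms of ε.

δ = min(1, ε/4)

Fix ε > 0. We want δ > 0 such that 0 < |y − 2| < δ implies |(-y^2 + 3y + 7) − 9| < ε.
(-y^2 + 3y + 7) − 9 = -y^2 + 3y - 2 = (y − 2)(-y + 1).
So |(-y^2 + 3y + 7) − 9| = |y − 2|·|-y + 1|.
Assume first that |y − 2| < 1, so |y| < 3. Then |-y + 1| ≤ 3 + 1 = 4.
Hence |(-y^2 + 3y + 7) − 9| ≤ 4|y − 2| < ε provided |y − 2| < ε/4.
Take δ = min(1, ε/4). Then 0 < |y − 2| < δ gives both |y − 2| < 1 and |y − 2| < ε/4, so |(-y^2 + 3y + 7) − 9| < ε.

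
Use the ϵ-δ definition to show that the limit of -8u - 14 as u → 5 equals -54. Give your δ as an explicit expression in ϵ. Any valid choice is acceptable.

Let ϵ > 0 be given. We need δ > 0 so that 0 < |u − 5| < δ implies |(-8u - 14) + 54| < ϵ.
|(-8u - 14) + 54| = |-8u + 40| = 8|u − 5|.
Thus it suffices that |u − 5| < ϵ/8.
Choosing δ = ϵ/8 gives |(-8u - 14) + 54| = 8|u − 5| < ϵ whenever |u − 5| < δ.

δ = ϵ/8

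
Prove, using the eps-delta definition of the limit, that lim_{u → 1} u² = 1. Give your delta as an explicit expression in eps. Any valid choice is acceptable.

delta = min(1, eps/3)

Fix eps > 0. We seek delta > 0 with 0 < |u − 1| < delta ⇒ |u² − 1| < eps.
Factor: u² − 1 = (u − 1)(u + 1), so |u² − 1| = |u − 1|·|u + 1|.
Impose delta ≤ 1 so that |u| < 2; then |u + 1| ≤ 3.
Hence |u² − 1| ≤ 3|u − 1|, which is < eps once |u − 1| < eps/3.
Take delta = min(1, eps/3). If 0 < |u − 1| < delta then both bounds hold and |u² − 1| ≤ 3|u − 1| < 3·(eps/3) = eps.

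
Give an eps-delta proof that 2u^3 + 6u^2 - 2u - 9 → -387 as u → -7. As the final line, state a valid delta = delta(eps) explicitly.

delta = min(2, eps/288)

Suppose eps > 0. We want delta > 0 such that 0 < |u + 7| < delta implies |(2u^3 + 6u^2 - 2u - 9) + 387| < eps.
(2u^3 + 6u^2 - 2u - 9) + 387 = 2u^3 + 6u^2 - 2u + 378 = (u + 7)(2u^2 - 8u + 54).
So |(2u^3 + 6u^2 - 2u - 9) + 387| = |u + 7|·|2u^2 - 8u + 54|.
Require delta ≤ 2. Then |u + 7| < 2 gives |u| < 9, and by the triangle inequality |2u^2 - 8u + 54| ≤ 2·9^2 + 8·9 + 54 = 288.
Hence |(2u^3 + 6u^2 - 2u - 9) + 387| ≤ 288|u + 7| < eps provided |u + 7| < eps/288.
Choosing delta = min(2, eps/288) ensures both conditions, hence |(2u^3 + 6u^2 - 2u - 9) + 387| < eps.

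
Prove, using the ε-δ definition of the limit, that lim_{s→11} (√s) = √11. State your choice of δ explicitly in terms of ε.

δ = min(11, √11·ε)

Let ε > 0. We want δ > 0 such that 0 < |s − 11| < δ implies |√s − √11| < ε.
Multiplying by the conjugate, |√s − √11| = |s − 11|/(√s + √11).
Restrict δ ≤ 11 so that |s − 11| < 11 forces s > 0, and then √s + √11 > √11.
Hence |√s − √11| < |s − 11|/√11, which is < ε once |s − 11| < √11·ε.
Take δ = min(11, √11·ε). If 0 < |s − 11| < δ then s > 0 and |√s − √11| < |s − 11|/√11 < ε.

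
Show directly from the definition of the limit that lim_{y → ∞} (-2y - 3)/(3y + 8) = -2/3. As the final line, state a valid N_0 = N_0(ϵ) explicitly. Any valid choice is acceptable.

Suppose ϵ > 0. We seek N_0 > 0 such that y > N_0 implies |(-2y - 3)/(3y + 8) + 2/3| < ϵ.
(-2y - 3)/(3y + 8) + 2/3 = (3(-2y - 3) − (-2)(3y + 8)) / (3(3y + 8)) = 7/(3(3y + 8)).
For y > 0 we have 3y + 8 > 3y, so |(-2y - 3)/(3y + 8) + 2/3| = 7/(3(3y + 8)) < 7/(3·3y) = (7/9)/y.
Thus |(-2y - 3)/(3y + 8) + 2/3| < ϵ whenever y > (7/9)/ϵ.
Take N_0 = (7/9)/ϵ. If y > N_0 then |(-2y - 3)/(3y + 8) + 2/3| < (7/9)/y < ϵ.

N_0 = (7/9)/ϵ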